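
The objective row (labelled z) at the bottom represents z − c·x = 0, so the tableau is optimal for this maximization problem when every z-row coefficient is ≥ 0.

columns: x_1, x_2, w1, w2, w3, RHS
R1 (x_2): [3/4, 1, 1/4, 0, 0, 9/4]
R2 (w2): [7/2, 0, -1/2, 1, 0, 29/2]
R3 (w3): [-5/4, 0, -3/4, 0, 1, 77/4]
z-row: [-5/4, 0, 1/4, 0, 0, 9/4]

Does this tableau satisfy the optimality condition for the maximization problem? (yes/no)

no

The z-row has a negative entry -5/4 in column x_1, so it is not optimal.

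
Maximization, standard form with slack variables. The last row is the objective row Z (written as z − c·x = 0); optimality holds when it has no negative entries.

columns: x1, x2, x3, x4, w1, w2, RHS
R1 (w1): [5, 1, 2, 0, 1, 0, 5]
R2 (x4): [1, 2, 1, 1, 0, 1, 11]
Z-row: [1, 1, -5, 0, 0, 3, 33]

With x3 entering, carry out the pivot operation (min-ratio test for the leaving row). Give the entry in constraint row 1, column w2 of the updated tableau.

Ratio test on column x3 — row 1: 5/2 = 5/2; row 2: 11/1 = 11. Minimum is 5/2 at row 1 (w1 leaves); pivot element 2.
Divide row 1 by 2; eliminate column x3 from the other rows.
In the new row 1, the w2 entry is the old entry divided by the pivot: 0/2 = 0.

0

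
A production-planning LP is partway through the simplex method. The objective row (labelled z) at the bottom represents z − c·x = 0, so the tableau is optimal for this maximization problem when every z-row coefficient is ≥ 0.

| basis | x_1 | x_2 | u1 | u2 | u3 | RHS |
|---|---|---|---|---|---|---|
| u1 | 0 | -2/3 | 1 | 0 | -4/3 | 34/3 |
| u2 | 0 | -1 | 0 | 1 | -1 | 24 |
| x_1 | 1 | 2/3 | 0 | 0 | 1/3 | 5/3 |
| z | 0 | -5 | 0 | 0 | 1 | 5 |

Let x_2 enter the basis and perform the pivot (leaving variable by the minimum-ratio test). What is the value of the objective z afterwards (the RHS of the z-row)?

35/2

Ratio test on column x_2 — row 1: entry -2/3 ≤ 0; row 2: entry -1 ≤ 0; row 3: (5/3)/(2/3) = 5/2. Minimum is 5/2 at row 3 (x_1 leaves); pivot element 2/3.
Pivot on row 3; the z-row RHS becomes 5 − (-5)·(5/2) = 35/2.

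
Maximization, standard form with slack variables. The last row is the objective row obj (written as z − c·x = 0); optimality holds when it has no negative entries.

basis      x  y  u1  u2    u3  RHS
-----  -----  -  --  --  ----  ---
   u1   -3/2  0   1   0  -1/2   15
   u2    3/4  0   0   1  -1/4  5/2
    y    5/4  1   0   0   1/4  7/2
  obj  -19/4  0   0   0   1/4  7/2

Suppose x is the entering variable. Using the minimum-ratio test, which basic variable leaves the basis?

Column x entries and ratios — u1: -3/2 ≤ 0, skip; u2: (5/2)/(3/4) = 10/3; y: (7/2)/(5/4) = 14/5.
Smallest ratio is 14/5 in the row of y, so y leaves.

y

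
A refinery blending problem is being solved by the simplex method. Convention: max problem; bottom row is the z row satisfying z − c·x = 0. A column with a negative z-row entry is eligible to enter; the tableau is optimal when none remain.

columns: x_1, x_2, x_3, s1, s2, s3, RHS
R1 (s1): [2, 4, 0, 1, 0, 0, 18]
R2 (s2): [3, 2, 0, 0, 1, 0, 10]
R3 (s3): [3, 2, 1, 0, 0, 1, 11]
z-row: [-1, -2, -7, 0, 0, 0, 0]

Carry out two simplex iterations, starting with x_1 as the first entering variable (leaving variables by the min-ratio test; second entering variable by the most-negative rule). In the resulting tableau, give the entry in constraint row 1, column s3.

Ratio test on column x_1 — row 1: 18/2 = 9; row 2: 10/3 = 10/3; row 3: 11/3 = 11/3. Minimum is 10/3 at row 2 (s2 leaves); pivot element 3.
Divide row 2 by 3; eliminate column x_1 from the other rows.
Second iteration: most negative z-row entry is -7 in column x_3, so x_3 enters.
Ratio test on column x_3 — row 1: entry 0 ≤ 0; row 2: entry 0 ≤ 0; row 3: 1/1 = 1. Minimum is 1 at row 3 (s3 leaves); pivot element 1.
Divide row 3 by 1; eliminate column x_3 from the other rows.
After both pivots, the entry at constraint row 1, column s3 is 0.

0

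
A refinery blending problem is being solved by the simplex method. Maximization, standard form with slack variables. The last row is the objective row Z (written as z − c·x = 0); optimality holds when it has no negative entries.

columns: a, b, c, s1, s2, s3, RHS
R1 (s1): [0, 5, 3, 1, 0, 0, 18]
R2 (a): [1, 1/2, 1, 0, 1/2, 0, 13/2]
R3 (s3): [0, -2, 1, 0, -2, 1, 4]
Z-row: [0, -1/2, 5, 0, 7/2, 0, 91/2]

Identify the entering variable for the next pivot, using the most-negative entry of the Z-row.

b

Negative Z-row entries: b: -1/2.
The most negative is -1/2 in column b, so b enters.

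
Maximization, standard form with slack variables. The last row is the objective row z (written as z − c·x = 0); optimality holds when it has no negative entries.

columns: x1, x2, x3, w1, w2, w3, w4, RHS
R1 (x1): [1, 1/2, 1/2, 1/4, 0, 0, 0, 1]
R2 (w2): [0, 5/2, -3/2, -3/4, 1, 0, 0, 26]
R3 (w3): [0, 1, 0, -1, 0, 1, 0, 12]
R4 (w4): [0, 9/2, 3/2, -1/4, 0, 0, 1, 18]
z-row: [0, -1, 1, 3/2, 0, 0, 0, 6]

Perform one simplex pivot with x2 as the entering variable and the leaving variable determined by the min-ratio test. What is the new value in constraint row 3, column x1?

Ratio test on column x2 — row 1: 1/(1/2) = 2; row 2: 26/(5/2) = 52/5; row 3: 12/1 = 12; row 4: 18/(9/2) = 4. Minimum is 2 at row 1 (x1 leaves); pivot element 1/2.
Divide row 1 by 1/2; eliminate column x2 from the other rows.
Row 3 update in column x1: 0 − 1·2 = -2.

-2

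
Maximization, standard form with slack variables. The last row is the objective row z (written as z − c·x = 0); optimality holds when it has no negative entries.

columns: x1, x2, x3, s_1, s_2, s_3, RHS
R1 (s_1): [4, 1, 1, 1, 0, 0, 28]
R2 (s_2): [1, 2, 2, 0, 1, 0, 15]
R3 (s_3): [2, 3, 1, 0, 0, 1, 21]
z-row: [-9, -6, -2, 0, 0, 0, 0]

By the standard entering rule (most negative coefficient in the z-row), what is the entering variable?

x1

Negative z-row entries: x1: -9, x2: -6, x3: -2.
The most negative is -9 in column x1, so x1 enters.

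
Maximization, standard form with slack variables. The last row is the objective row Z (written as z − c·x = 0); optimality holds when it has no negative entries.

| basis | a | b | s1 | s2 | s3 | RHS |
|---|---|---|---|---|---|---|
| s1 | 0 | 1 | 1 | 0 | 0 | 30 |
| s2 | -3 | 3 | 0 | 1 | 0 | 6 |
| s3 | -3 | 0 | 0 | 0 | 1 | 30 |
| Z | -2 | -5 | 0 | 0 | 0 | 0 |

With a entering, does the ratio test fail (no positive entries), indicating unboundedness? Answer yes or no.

yes

Every constraint-row entry in column a is ≤ 0, so increasing a is unbounded.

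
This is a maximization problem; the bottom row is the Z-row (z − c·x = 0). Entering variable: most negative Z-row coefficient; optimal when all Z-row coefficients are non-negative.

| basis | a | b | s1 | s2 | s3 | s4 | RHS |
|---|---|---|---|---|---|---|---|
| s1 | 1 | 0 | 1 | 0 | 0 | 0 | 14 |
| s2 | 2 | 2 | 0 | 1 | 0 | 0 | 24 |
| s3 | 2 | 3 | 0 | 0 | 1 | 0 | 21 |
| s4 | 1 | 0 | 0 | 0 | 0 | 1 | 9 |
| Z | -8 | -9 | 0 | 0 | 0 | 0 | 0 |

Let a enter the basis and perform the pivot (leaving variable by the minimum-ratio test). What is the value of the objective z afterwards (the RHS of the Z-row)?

72

Ratio test on column a — row 1: 14/1 = 14; row 2: 24/2 = 12; row 3: 21/2 = 21/2; row 4: 9/1 = 9. Minimum is 9 at row 4 (s4 leaves); pivot element 1.
Pivot on row 4; the Z-row RHS becomes 0 − (-8)·9 = 72.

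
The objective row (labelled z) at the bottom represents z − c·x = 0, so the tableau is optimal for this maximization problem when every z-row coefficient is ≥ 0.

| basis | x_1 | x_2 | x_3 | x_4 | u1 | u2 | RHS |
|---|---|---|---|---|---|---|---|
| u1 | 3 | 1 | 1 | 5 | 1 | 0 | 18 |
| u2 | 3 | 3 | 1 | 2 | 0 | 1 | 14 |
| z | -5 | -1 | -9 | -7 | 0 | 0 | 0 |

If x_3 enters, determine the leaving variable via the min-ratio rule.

Column x_3 entries and ratios — u1: 18/1 = 18; u2: 14/1 = 14.
Smallest ratio is 14 in the row of u2, so u2 leaves.

u2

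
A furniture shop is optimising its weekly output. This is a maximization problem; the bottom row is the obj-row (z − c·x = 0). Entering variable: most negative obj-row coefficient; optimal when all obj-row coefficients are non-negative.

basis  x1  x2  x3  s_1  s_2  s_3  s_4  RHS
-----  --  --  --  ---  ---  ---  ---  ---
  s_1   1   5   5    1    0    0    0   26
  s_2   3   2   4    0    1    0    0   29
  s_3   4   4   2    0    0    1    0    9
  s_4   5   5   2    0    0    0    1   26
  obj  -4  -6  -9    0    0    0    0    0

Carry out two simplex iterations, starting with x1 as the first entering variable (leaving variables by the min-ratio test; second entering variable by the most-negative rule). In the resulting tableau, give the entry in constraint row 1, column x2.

-5

Ratio test on column x1 — row 1: 26/1 = 26; row 2: 29/3 = 29/3; row 3: 9/4 = 9/4; row 4: 26/5 = 26/5. Minimum is 9/4 at row 3 (s_3 leaves); pivot element 4.
Divide row 3 by 4; eliminate column x1 from the other rows.
Second iteration: most negative obj-row entry is -7 in column x3, so x3 enters.
Ratio test on column x3 — row 1: (95/4)/(9/2) = 95/18; row 2: (89/4)/(5/2) = 89/10; row 3: (9/4)/(1/2) = 9/2; row 4: entry -1/2 ≤ 0. Minimum is 9/2 at row 3 (x1 leaves); pivot element 1/2.
Divide row 3 by 1/2; eliminate column x3 from the other rows.
After both pivots, the entry at constraint row 1, column x2 is -5.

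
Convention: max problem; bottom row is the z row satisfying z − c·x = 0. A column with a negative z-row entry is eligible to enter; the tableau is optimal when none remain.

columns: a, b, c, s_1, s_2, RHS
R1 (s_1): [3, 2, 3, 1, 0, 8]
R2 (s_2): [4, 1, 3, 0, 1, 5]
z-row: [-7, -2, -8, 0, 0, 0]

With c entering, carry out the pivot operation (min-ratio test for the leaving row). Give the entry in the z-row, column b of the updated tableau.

2/3

Ratio test on column c — row 1: 8/3 = 8/3; row 2: 5/3 = 5/3. Minimum is 5/3 at row 2 (s_2 leaves); pivot element 3.
Divide row 2 by 3; eliminate column c from the other rows.
z-row update in column b: -2 − (-8)·(1/3) = 2/3.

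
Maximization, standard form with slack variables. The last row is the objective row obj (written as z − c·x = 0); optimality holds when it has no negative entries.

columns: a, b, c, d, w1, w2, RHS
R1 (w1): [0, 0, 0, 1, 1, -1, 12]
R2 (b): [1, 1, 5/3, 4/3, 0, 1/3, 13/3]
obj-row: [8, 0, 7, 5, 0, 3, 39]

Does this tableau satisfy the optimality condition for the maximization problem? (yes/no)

yes

Every obj-row coefficient is ≥ 0, so the tableau is optimal.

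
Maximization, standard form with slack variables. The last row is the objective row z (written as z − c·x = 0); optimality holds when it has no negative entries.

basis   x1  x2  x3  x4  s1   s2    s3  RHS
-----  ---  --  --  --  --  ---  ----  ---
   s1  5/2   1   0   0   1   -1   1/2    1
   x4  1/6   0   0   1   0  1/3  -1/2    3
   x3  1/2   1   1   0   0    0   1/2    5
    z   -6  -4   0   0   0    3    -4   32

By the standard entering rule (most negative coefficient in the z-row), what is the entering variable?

x1

Negative z-row entries: x1: -6, x2: -4, s3: -4.
The most negative is -6 in column x1, so x1 enters.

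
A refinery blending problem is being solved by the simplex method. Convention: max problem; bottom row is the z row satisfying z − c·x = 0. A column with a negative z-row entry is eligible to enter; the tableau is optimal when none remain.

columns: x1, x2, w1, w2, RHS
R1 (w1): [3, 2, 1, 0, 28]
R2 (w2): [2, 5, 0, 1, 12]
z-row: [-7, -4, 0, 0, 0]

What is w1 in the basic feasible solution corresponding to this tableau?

28

w1 is basic (row 1); its value is the RHS of that row, 28.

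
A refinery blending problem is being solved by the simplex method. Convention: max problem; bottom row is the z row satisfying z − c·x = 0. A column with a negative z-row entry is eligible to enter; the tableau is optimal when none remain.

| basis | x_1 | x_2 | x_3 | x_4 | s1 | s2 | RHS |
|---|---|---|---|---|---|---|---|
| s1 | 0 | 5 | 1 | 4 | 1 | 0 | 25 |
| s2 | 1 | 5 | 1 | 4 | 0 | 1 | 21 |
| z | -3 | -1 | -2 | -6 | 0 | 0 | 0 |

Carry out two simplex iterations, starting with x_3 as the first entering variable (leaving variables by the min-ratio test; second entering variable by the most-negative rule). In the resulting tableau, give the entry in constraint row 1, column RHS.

25

Ratio test on column x_3 — row 1: 25/1 = 25; row 2: 21/1 = 21. Minimum is 21 at row 2 (s2 leaves); pivot element 1.
Divide row 2 by 1; eliminate column x_3 from the other rows.
Second iteration: most negative z-row entry is -1 in column x_1, so x_1 enters.
Ratio test on column x_1 — row 1: entry -1 ≤ 0; row 2: 21/1 = 21. Minimum is 21 at row 2 (x_3 leaves); pivot element 1.
Divide row 2 by 1; eliminate column x_1 from the other rows.
After both pivots, the entry at constraint row 1, column RHS is 25.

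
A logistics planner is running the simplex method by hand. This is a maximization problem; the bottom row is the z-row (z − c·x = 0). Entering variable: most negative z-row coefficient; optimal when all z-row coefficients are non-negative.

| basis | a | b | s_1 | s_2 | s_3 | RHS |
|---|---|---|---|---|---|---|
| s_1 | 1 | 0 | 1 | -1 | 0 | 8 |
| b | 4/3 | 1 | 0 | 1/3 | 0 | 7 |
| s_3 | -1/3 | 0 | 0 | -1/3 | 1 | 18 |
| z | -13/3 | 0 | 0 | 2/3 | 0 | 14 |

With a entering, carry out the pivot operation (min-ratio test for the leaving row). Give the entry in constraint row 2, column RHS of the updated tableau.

Ratio test on column a — row 1: 8/1 = 8; row 2: 7/(4/3) = 21/4; row 3: entry -1/3 ≤ 0. Minimum is 21/4 at row 2 (b leaves); pivot element 4/3.
Divide row 2 by 4/3; eliminate column a from the other rows.
In the new row 2, the RHS entry is the old entry divided by the pivot: 7/(4/3) = 21/4.

21/4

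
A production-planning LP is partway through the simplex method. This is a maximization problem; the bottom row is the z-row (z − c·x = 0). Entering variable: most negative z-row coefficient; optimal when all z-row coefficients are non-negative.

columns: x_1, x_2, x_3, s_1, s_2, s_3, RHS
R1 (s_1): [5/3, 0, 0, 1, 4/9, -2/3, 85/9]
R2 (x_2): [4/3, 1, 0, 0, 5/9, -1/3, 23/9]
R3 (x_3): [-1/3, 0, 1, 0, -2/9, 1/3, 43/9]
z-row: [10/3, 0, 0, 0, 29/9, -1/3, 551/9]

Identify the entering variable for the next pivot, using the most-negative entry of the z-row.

Negative z-row entries: s_3: -1/3.
The most negative is -1/3 in column s_3, so s_3 enters.

s_3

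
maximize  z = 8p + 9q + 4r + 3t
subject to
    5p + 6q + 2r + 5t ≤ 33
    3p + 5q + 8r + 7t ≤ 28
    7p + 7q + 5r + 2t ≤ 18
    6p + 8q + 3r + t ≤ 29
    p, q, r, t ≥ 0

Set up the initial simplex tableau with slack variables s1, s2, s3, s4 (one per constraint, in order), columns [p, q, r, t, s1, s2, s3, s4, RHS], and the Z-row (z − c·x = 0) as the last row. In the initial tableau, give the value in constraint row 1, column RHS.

33

The RHS of constraint 1 is b_1 = 33.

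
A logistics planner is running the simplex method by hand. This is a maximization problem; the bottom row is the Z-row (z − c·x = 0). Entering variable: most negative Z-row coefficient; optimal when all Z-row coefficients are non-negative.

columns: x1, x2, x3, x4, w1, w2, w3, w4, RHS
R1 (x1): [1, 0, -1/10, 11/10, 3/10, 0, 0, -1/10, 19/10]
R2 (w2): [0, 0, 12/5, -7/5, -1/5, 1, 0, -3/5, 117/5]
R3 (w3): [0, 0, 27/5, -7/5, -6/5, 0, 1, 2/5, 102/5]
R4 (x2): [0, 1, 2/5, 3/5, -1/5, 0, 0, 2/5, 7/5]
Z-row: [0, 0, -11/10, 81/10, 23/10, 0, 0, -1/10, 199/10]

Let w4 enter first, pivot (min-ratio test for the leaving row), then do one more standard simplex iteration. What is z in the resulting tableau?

Ratio test on column w4 — row 1: entry -1/10 ≤ 0; row 2: entry -3/5 ≤ 0; row 3: (102/5)/(2/5) = 51; row 4: (7/5)/(2/5) = 7/2. Minimum is 7/2 at row 4 (x2 leaves); pivot element 2/5.
Pivot on row 4; the Z-row RHS becomes 199/10 − (-1/10)·(7/2) = 81/4.
Next entering variable (most negative Z-row entry -1): x3.
Ratio test on column x3 — row 1: entry 0 ≤ 0; row 2: (51/2)/3 = 17/2; row 3: 19/5 = 19/5; row 4: (7/2)/1 = 7/2. Minimum is 7/2 at row 4 (w4 leaves); pivot element 1.
After the second pivot the Z-row RHS is 81/4 − (-1)·(7/2) = 95/4.

95/4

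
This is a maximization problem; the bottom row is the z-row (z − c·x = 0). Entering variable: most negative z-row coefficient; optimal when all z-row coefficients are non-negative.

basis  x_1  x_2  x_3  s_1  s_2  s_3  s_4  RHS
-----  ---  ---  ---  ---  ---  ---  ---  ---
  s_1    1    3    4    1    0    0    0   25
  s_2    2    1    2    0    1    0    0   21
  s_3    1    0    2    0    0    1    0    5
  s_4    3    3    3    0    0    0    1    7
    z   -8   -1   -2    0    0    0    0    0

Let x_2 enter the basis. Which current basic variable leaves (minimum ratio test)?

Column x_2 entries and ratios — s_1: 25/3 = 25/3; s_2: 21/1 = 21; s_3: 0 ≤ 0, skip; s_4: 7/3 = 7/3.
Smallest ratio is 7/3 in the row of s_4, so s_4 leaves.

s_4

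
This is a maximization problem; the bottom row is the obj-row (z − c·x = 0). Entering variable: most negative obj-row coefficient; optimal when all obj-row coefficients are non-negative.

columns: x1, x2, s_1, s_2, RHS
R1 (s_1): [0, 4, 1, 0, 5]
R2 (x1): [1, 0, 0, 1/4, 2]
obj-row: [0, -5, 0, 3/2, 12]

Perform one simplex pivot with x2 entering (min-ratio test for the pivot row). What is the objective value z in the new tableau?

Ratio test on column x2 — row 1: 5/4 = 5/4; row 2: entry 0 ≤ 0. Minimum is 5/4 at row 1 (s_1 leaves); pivot element 4.
Pivot on row 1; the obj-row RHS becomes 12 − (-5)·(5/4) = 73/4.

73/4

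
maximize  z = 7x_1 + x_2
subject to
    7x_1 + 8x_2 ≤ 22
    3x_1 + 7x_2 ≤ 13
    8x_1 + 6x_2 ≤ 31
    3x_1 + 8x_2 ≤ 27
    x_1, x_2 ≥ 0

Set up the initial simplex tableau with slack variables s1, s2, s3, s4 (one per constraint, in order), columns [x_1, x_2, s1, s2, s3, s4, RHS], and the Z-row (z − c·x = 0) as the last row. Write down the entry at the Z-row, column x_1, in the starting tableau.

-7

The Z-row carries the negated objective coefficients: the x_1 entry is -7.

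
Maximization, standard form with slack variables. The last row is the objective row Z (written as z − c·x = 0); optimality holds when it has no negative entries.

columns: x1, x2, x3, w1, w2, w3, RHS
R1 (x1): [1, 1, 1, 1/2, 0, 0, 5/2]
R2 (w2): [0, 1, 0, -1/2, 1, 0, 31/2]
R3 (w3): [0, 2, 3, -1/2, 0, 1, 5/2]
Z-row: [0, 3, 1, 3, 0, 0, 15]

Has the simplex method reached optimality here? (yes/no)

yes

Every Z-row coefficient is ≥ 0, so the tableau is optimal.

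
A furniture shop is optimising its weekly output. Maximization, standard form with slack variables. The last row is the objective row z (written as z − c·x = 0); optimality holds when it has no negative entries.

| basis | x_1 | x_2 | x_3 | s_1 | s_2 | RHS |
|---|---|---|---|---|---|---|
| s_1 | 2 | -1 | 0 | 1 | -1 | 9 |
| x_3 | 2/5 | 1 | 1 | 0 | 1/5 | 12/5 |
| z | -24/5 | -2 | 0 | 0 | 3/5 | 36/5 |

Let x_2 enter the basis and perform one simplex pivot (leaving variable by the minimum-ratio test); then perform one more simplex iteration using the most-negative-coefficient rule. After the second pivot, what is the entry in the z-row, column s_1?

5/3

Ratio test on column x_2 — row 1: entry -1 ≤ 0; row 2: (12/5)/1 = 12/5. Minimum is 12/5 at row 2 (x_3 leaves); pivot element 1.
Divide row 2 by 1; eliminate column x_2 from the other rows.
Second iteration: most negative z-row entry is -4 in column x_1, so x_1 enters.
Ratio test on column x_1 — row 1: (57/5)/(12/5) = 19/4; row 2: (12/5)/(2/5) = 6. Minimum is 19/4 at row 1 (s_1 leaves); pivot element 12/5.
Divide row 1 by 12/5; eliminate column x_1 from the other rows.
After both pivots, the entry at the z-row, column s_1 is 5/3.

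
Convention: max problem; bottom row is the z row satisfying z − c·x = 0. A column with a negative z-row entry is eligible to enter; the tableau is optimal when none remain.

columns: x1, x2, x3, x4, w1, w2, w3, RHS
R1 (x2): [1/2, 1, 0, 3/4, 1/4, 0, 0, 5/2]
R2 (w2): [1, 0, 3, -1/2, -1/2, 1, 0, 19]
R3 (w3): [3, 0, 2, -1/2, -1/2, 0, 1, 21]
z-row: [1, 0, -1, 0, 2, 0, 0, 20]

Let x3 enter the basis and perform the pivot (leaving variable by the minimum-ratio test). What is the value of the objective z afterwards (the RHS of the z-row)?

79/3

Ratio test on column x3 — row 1: entry 0 ≤ 0; row 2: 19/3 = 19/3; row 3: 21/2 = 21/2. Minimum is 19/3 at row 2 (w2 leaves); pivot element 3.
Pivot on row 2; the z-row RHS becomes 20 − (-1)·(19/3) = 79/3.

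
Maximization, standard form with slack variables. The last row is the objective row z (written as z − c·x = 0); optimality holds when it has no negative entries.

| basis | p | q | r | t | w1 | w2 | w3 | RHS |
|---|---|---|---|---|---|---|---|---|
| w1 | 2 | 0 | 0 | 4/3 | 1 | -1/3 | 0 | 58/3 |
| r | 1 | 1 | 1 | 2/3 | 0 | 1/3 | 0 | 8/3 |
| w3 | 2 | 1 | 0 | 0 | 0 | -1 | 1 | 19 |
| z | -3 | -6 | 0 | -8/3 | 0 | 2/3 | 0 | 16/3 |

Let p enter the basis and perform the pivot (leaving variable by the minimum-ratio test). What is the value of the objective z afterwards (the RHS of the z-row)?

40/3

Ratio test on column p — row 1: (58/3)/2 = 29/3; row 2: (8/3)/1 = 8/3; row 3: 19/2 = 19/2. Minimum is 8/3 at row 2 (r leaves); pivot element 1.
Pivot on row 2; the z-row RHS becomes 16/3 − (-3)·(8/3) = 40/3.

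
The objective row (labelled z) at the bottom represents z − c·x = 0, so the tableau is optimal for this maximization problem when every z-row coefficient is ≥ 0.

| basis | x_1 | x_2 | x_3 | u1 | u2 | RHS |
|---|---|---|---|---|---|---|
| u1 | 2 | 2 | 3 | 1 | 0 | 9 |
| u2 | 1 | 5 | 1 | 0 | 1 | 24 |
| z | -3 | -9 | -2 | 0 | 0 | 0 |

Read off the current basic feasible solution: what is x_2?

x_2 is not in the basis, so in the current basic feasible solution x_2 = 0.

0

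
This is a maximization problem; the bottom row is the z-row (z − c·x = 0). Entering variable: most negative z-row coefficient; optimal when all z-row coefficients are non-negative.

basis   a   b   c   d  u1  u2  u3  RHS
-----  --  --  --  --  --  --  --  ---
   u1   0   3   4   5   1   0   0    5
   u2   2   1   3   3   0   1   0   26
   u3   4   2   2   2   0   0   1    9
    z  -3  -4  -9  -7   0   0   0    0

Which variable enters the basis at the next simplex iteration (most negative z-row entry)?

Negative z-row entries: a: -3, b: -4, c: -9, d: -7.
The most negative is -9 in column c, so c enters.

c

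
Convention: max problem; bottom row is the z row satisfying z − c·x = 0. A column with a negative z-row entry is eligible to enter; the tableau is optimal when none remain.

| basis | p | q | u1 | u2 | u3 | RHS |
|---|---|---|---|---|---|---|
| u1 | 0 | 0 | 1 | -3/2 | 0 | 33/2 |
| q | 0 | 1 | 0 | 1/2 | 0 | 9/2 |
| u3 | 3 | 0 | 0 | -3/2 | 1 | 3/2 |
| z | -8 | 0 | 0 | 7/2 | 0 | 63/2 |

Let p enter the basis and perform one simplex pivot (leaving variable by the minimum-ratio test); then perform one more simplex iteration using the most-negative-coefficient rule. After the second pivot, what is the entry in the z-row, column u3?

Ratio test on column p — row 1: entry 0 ≤ 0; row 2: entry 0 ≤ 0; row 3: (3/2)/3 = 1/2. Minimum is 1/2 at row 3 (u3 leaves); pivot element 3.
Divide row 3 by 3; eliminate column p from the other rows.
Second iteration: most negative z-row entry is -1/2 in column u2, so u2 enters.
Ratio test on column u2 — row 1: entry -3/2 ≤ 0; row 2: (9/2)/(1/2) = 9; row 3: entry -1/2 ≤ 0. Minimum is 9 at row 2 (q leaves); pivot element 1/2.
Divide row 2 by 1/2; eliminate column u2 from the other rows.
After both pivots, the entry at the z-row, column u3 is 8/3.

8/3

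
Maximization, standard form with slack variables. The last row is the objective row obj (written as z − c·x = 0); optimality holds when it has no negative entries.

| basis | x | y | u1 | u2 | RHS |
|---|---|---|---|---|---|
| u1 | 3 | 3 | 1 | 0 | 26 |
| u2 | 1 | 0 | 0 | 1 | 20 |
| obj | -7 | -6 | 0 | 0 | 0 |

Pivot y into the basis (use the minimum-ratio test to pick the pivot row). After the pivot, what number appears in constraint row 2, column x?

Ratio test on column y — row 1: 26/3 = 26/3; row 2: entry 0 ≤ 0. Minimum is 26/3 at row 1 (u1 leaves); pivot element 3.
Divide row 1 by 3; eliminate column y from the other rows.
Row 2 update in column x: 1 − 0·1 = 1.

1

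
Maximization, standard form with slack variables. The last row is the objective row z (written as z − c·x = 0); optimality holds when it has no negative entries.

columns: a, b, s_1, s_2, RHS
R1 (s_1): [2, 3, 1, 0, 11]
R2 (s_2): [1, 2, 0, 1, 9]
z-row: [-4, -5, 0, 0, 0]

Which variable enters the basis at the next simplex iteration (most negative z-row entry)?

Negative z-row entries: a: -4, b: -5.
The most negative is -5 in column b, so b enters.

b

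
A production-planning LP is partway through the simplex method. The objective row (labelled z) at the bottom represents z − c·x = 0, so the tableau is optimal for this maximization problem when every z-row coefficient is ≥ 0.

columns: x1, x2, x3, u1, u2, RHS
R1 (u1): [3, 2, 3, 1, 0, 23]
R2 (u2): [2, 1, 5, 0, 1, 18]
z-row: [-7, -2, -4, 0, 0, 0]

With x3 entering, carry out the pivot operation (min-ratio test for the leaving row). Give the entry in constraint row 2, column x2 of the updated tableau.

Ratio test on column x3 — row 1: 23/3 = 23/3; row 2: 18/5 = 18/5. Minimum is 18/5 at row 2 (u2 leaves); pivot element 5.
Divide row 2 by 5; eliminate column x3 from the other rows.
In the new row 2, the x2 entry is the old entry divided by the pivot: 1/5 = 1/5.

1/5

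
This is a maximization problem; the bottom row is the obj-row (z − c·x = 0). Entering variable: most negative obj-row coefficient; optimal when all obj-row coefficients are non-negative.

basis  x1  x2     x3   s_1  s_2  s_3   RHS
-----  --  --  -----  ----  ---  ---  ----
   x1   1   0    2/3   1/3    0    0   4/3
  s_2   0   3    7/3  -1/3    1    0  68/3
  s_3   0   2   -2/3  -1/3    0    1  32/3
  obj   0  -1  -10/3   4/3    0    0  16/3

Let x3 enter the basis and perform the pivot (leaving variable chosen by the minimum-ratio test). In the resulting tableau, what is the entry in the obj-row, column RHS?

Ratio test on column x3 — row 1: (4/3)/(2/3) = 2; row 2: (68/3)/(7/3) = 68/7; row 3: entry -2/3 ≤ 0. Minimum is 2 at row 1 (x1 leaves); pivot element 2/3.
Divide row 1 by 2/3; eliminate column x3 from the other rows.
obj-row update in column RHS: 16/3 − (-10/3)·2 = 12.

12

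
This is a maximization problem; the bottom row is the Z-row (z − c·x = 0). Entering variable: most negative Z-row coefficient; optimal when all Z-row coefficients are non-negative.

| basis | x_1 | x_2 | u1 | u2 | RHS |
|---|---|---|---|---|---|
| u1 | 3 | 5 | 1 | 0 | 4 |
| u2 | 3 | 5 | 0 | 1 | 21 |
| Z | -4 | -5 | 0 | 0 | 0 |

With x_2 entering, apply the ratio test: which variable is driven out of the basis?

u1

Column x_2 entries and ratios — u1: 4/5 = 4/5; u2: 21/5 = 21/5.
Smallest ratio is 4/5 in the row of u1, so u1 leaves.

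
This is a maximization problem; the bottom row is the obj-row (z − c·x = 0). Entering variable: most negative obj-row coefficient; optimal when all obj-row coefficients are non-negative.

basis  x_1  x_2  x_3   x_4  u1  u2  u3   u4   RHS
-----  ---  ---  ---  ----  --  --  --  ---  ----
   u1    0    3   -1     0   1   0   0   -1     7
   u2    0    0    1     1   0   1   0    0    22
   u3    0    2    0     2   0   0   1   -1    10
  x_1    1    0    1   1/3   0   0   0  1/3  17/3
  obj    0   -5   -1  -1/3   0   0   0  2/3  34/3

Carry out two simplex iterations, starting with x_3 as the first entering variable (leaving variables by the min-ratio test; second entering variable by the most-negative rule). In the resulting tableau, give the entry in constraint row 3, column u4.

-5/9

Ratio test on column x_3 — row 1: entry -1 ≤ 0; row 2: 22/1 = 22; row 3: entry 0 ≤ 0; row 4: (17/3)/1 = 17/3. Minimum is 17/3 at row 4 (x_1 leaves); pivot element 1.
Divide row 4 by 1; eliminate column x_3 from the other rows.
Second iteration: most negative obj-row entry is -5 in column x_2, so x_2 enters.
Ratio test on column x_2 — row 1: (38/3)/3 = 38/9; row 2: entry 0 ≤ 0; row 3: 10/2 = 5; row 4: entry 0 ≤ 0. Minimum is 38/9 at row 1 (u1 leaves); pivot element 3.
Divide row 1 by 3; eliminate column x_2 from the other rows.
After both pivots, the entry at constraint row 3, column u4 is -5/9.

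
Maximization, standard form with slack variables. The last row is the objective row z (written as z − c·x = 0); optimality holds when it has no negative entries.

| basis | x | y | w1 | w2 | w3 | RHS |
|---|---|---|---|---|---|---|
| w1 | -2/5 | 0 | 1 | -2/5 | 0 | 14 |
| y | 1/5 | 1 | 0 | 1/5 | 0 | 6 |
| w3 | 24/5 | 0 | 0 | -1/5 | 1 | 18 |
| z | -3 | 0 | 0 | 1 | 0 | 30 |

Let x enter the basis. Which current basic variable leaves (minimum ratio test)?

Column x entries and ratios — w1: -2/5 ≤ 0, skip; y: 6/(1/5) = 30; w3: 18/(24/5) = 15/4.
Smallest ratio is 15/4 in the row of w3, so w3 leaves.

w3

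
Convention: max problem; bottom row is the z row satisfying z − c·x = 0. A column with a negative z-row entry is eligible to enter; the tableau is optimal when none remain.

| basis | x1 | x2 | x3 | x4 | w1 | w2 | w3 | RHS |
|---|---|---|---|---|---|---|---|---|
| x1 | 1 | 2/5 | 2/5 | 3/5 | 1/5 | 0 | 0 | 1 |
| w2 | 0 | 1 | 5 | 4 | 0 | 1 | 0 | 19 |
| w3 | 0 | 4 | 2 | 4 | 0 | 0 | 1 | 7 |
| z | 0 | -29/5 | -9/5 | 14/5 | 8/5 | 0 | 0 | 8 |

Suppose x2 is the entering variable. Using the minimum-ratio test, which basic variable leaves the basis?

Column x2 entries and ratios — x1: 1/(2/5) = 5/2; w2: 19/1 = 19; w3: 7/4 = 7/4.
Smallest ratio is 7/4 in the row of w3, so w3 leaves.

w3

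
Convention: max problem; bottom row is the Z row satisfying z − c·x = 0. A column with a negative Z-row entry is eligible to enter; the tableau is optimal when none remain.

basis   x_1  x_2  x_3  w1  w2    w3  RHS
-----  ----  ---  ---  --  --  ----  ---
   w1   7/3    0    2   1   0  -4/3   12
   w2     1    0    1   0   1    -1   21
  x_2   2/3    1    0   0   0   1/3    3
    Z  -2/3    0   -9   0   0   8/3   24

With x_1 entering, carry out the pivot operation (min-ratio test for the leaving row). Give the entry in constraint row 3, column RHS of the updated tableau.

Ratio test on column x_1 — row 1: 12/(7/3) = 36/7; row 2: 21/1 = 21; row 3: 3/(2/3) = 9/2. Minimum is 9/2 at row 3 (x_2 leaves); pivot element 2/3.
Divide row 3 by 2/3; eliminate column x_1 from the other rows.
In the new row 3, the RHS entry is the old entry divided by the pivot: 3/(2/3) = 9/2.

9/2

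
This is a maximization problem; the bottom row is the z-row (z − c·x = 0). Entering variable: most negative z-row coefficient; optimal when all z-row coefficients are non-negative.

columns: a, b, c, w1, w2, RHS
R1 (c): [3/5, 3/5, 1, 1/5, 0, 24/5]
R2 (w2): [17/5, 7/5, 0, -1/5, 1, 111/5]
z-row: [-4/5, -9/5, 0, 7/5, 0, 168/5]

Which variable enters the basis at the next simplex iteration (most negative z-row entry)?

b

Negative z-row entries: a: -4/5, b: -9/5.
The most negative is -9/5 in column b, so b enters.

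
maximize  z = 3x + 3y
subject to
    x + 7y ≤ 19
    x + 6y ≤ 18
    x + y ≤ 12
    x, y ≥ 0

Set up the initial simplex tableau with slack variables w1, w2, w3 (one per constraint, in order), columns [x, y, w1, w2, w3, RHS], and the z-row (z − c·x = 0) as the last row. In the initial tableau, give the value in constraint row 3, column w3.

1

Slack w3 belongs to constraint 3; its column is the unit vector e_3, so the entry in row 3 is 1.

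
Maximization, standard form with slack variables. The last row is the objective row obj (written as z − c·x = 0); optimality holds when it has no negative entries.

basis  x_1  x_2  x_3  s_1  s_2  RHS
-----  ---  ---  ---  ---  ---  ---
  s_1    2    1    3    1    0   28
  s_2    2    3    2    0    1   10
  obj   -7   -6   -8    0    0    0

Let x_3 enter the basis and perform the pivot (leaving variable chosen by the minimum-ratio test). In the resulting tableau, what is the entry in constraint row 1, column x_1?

Ratio test on column x_3 — row 1: 28/3 = 28/3; row 2: 10/2 = 5. Minimum is 5 at row 2 (s_2 leaves); pivot element 2.
Divide row 2 by 2; eliminate column x_3 from the other rows.
Row 1 update in column x_1: 2 − 3·1 = -1.

-1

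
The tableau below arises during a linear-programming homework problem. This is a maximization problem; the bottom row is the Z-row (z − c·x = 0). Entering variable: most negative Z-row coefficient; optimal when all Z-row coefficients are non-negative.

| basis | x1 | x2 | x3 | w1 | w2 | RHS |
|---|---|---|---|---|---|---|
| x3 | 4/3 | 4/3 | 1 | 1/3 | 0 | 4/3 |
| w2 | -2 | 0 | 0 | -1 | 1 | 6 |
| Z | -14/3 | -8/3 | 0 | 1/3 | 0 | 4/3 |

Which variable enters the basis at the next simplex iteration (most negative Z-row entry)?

x1

Negative Z-row entries: x1: -14/3, x2: -8/3.
The most negative is -14/3 in column x1, so x1 enters.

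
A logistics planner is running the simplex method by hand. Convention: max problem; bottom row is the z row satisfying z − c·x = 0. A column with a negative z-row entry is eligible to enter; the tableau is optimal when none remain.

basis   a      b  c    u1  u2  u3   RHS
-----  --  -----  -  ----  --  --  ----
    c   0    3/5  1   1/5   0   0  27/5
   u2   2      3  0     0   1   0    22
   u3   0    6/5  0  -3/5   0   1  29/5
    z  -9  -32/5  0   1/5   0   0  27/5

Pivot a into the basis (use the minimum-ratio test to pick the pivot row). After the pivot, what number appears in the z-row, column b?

Ratio test on column a — row 1: entry 0 ≤ 0; row 2: 22/2 = 11; row 3: entry 0 ≤ 0. Minimum is 11 at row 2 (u2 leaves); pivot element 2.
Divide row 2 by 2; eliminate column a from the other rows.
z-row update in column b: -32/5 − (-9)·(3/2) = 71/10.

71/10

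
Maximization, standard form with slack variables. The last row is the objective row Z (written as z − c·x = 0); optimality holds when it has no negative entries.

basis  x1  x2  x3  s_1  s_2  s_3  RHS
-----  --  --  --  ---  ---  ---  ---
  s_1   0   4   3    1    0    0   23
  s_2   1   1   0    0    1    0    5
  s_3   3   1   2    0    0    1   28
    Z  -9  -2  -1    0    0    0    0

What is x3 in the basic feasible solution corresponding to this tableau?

x3 is not in the basis, so in the current basic feasible solution x3 = 0.

0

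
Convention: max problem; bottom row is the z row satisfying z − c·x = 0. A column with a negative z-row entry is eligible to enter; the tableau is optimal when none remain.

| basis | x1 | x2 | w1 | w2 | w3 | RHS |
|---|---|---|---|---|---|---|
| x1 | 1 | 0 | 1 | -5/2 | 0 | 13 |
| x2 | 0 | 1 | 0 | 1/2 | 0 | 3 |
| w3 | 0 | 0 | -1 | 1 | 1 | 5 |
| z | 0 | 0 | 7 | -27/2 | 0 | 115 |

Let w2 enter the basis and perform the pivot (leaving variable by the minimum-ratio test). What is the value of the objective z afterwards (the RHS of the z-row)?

Ratio test on column w2 — row 1: entry -5/2 ≤ 0; row 2: 3/(1/2) = 6; row 3: 5/1 = 5. Minimum is 5 at row 3 (w3 leaves); pivot element 1.
Pivot on row 3; the z-row RHS becomes 115 − (-27/2)·5 = 365/2.

365/2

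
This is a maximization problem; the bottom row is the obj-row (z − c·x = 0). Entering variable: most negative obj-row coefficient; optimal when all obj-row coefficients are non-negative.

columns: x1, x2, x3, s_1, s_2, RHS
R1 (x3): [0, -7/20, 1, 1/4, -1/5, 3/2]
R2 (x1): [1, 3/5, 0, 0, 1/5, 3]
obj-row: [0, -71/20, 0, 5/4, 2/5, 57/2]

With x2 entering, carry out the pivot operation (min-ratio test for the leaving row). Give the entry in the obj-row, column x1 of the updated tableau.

71/12

Ratio test on column x2 — row 1: entry -7/20 ≤ 0; row 2: 3/(3/5) = 5. Minimum is 5 at row 2 (x1 leaves); pivot element 3/5.
Divide row 2 by 3/5; eliminate column x2 from the other rows.
obj-row update in column x1: 0 − (-71/20)·(5/3) = 71/12.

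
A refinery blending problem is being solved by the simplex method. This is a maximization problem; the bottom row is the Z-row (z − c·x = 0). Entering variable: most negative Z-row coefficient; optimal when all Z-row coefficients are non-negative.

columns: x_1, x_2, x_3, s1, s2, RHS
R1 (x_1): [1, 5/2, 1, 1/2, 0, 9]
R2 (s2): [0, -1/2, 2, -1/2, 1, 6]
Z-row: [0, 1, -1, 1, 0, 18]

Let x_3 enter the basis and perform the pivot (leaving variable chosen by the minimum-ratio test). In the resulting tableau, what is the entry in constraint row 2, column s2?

Ratio test on column x_3 — row 1: 9/1 = 9; row 2: 6/2 = 3. Minimum is 3 at row 2 (s2 leaves); pivot element 2.
Divide row 2 by 2; eliminate column x_3 from the other rows.
In the new row 2, the s2 entry is the old entry divided by the pivot: 1/2 = 1/2.

1/2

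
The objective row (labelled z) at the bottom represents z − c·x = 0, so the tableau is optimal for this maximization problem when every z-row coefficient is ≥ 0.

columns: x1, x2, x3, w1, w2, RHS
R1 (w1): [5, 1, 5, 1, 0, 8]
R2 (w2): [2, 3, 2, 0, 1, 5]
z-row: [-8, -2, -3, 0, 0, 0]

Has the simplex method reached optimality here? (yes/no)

The z-row has a negative entry -8 in column x1, so it is not optimal.

no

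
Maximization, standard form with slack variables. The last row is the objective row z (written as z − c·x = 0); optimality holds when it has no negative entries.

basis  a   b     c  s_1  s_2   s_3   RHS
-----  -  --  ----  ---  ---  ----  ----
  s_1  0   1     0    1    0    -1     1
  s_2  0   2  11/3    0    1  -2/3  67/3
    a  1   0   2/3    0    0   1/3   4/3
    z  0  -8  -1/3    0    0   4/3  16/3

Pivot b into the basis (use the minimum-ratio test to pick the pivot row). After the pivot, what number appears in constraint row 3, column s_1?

0

Ratio test on column b — row 1: 1/1 = 1; row 2: (67/3)/2 = 67/6; row 3: entry 0 ≤ 0. Minimum is 1 at row 1 (s_1 leaves); pivot element 1.
Divide row 1 by 1; eliminate column b from the other rows.
Row 3 update in column s_1: 0 − 0·1 = 0.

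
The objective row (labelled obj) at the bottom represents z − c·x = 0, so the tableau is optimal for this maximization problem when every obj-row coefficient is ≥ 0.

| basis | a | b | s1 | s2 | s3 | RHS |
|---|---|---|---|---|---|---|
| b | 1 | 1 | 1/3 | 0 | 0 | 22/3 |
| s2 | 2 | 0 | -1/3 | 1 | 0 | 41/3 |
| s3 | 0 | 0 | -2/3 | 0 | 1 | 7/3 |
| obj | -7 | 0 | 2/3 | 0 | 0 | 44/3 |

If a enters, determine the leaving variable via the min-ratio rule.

Column a entries and ratios — b: (22/3)/1 = 22/3; s2: (41/3)/2 = 41/6; s3: 0 ≤ 0, skip.
Smallest ratio is 41/6 in the row of s2, so s2 leaves.

s2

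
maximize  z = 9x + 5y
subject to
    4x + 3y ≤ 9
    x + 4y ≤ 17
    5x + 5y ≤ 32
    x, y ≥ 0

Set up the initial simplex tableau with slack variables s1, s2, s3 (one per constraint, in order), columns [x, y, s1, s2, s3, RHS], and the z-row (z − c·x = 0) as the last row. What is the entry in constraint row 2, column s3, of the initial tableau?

0

Slack s3 belongs to constraint 3; its column is the unit vector e_3, so the entry in row 2 is 0.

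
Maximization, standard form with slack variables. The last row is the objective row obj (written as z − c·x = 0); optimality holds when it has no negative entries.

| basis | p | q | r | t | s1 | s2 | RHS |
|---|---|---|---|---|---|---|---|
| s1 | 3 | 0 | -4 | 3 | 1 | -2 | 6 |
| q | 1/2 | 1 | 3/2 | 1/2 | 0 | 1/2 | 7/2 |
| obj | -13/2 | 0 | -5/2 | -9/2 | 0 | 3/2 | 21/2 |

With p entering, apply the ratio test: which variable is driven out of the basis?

Column p entries and ratios — s1: 6/3 = 2; q: (7/2)/(1/2) = 7.
Smallest ratio is 2 in the row of s1, so s1 leaves.

s1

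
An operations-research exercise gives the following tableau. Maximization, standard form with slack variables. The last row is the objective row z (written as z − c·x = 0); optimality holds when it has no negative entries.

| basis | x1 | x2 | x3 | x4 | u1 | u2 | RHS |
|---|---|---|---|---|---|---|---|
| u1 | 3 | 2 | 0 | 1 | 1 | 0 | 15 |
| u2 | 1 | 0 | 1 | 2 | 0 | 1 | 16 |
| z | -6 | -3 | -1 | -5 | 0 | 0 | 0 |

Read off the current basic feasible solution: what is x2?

0

x2 is not in the basis, so in the current basic feasible solution x2 = 0.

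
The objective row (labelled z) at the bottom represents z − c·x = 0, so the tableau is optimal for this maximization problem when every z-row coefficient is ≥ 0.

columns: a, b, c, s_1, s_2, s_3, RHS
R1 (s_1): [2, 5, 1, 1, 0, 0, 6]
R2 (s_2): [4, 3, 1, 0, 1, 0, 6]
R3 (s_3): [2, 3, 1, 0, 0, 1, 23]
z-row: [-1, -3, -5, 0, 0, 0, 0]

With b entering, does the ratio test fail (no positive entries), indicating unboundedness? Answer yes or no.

Column b has positive entries in row(s) 1, 2, 3, so the ratio test bounds it — not unbounded.

no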